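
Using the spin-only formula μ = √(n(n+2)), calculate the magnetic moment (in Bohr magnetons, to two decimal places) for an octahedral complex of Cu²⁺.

1.73 Bohr magnetons

Group 11 minus oxidation state +2 gives a d⁹ configuration for Cu²⁺.
For octahedral d⁹ the high- and low-spin configurations coincide.
Configuration: t₂g⁶ eg³ → 1 unpaired electron.
μ(spin-only) = √[1(1+2)] = √3 ≈ 1.73 Bohr magnetons.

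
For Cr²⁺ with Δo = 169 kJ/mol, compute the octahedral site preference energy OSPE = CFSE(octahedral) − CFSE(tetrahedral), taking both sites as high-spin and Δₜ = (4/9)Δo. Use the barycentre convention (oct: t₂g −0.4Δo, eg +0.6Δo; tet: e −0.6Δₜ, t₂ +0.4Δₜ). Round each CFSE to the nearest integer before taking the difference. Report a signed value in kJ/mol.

Group 6 minus oxidation state +2 gives a d⁴ configuration for Cr²⁺.
Octahedral high-spin t₂g³ eg¹: CFSE = -0.6 × 169 = -101 kJ/mol.
Tetrahedral e² t₂² gives -0.4Δₜ = -0.4 × (4/9) × 169 = -30 kJ/mol.
Subtracting, OSPE = -101 − (-30) = -71 kJ/mol.

-71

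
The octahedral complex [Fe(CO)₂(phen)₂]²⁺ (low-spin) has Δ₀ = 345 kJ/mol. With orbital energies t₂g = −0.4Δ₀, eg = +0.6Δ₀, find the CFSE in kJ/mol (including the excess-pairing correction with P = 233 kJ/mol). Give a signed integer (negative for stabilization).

Ligand charges: 2×(+0) from CO and 2×(+0) from phen sum to +0; with overall charge +2, Fe is +2.
Fe sits in group 8; removing 2 electrons leaves Fe²⁺ with 8 − 2 = 6 d electrons.
Configuration: t₂g⁶ eg⁰.
Orbital CFSE = 6(-0.4) + 0(0.6) = -2.4Δ₀ = -2.4 × 345 = -828 kJ/mol.
Relative to high-spin t₂g⁴ eg² (1 paired), the low-spin configuration has 2 additional pairs, contributing +2 × 233 = +466 kJ/mol.
Overall CFSE = -828 + 466 = -362 kJ/mol.

-362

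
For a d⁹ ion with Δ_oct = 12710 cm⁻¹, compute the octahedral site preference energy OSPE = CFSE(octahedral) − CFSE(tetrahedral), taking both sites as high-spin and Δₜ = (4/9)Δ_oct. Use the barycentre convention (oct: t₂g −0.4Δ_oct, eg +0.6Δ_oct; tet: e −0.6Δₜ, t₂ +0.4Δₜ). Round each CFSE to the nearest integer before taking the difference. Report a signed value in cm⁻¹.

Octahedral (high-spin): t₂g⁶ eg³, CFSE = 6(−0.4) + 3(+0.6) = -0.6Δ_oct = -0.6 × 12710 = -7626 cm⁻¹.
In a tetrahedral site the filling is e⁴ t₂⁵: CFSE(tet) = -0.4Δₜ = -0.4 × (4/9)(12710) = -2260 cm⁻¹.
OSPE = -7626 − (-2260) = -5366 cm⁻¹.

-5366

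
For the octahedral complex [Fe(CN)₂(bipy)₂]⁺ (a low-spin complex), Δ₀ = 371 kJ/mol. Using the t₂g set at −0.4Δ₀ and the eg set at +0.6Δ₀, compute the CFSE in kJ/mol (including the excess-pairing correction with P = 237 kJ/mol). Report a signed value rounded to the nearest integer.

Ligand charges: 2×(-1) from CN⁻ and 2×(+0) from bipy sum to -2; with overall charge +1, Fe is +3.
Fe³⁺: group 8, so d-count = 8 − 3 = 5.
The d⁵ electrons fill as t₂g⁵ eg⁰.
The orbital stabilization is -2.0Δ₀ = -2.0 × 371 = -742 kJ/mol.
Relative to high-spin t₂g³ eg² (0 paired), the low-spin configuration has 2 additional pairs, contributing +2 × 237 = +474 kJ/mol.
Combining: -742 + 474 = -268 kJ/mol.

-268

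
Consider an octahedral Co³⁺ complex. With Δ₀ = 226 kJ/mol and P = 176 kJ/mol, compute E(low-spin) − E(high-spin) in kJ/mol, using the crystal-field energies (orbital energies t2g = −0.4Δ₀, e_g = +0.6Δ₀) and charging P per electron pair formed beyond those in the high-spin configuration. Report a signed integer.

-100

Co³⁺: group 9, so d-count = 9 − 3 = 6.
High-spin d⁶ fills as t2g^4 e_g^2 with CFSE 4(−0.4) + 2(+0.6) = -0.4Δ₀ = -90 kJ/mol.
Low-spin t2g^6 e_g^0 gives -2.4Δ₀ = -542 kJ/mol, but forming 2 extra pairs costs 2P = 352 kJ/mol, so E(LS) = -542 + 352 = -190 kJ/mol.
E(LS) − E(HS) = -190 − (-90) = -100 kJ/mol.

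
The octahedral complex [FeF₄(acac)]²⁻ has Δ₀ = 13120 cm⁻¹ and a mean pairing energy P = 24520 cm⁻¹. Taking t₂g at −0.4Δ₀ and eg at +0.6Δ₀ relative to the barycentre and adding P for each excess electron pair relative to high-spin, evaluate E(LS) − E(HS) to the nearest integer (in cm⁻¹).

Ligand charges: 4×(-1) from F⁻ and 1×(-1) from acac⁻ sum to -5; with overall charge -2, Fe is +3.
Group 8 minus oxidation state +3 gives a d⁵ configuration for Fe³⁺.
High-spin: t₂g³ eg², CFSE = 0.0Δ₀ = 0 cm⁻¹.
Low-spin t₂g⁵ eg⁰ gives -2.0Δ₀ = -26240 cm⁻¹, but forming 2 extra pairs costs 2P = 49040 cm⁻¹, so E(LS) = -26240 + 49040 = 22800 cm⁻¹.
The difference is 22800 − (0) = 22800 cm⁻¹, so high-spin lies lower.

22800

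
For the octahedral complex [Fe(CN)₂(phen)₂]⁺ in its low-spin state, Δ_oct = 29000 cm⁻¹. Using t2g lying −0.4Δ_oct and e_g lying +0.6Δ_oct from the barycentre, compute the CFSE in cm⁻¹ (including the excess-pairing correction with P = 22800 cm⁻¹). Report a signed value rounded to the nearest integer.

Ligand charges: 2×(-1) from CN⁻ and 2×(+0) from phen sum to -2; with overall charge +1, Fe is +3.
Fe sits in group 8; removing 3 electrons leaves Fe³⁺ with 8 − 3 = 5 d electrons.
Configuration: t2g^5 e_g^0.
The orbital stabilization is -2.0Δ_oct = -2.0 × 29000 = -58000 cm⁻¹.
Pairing penalty: 2 pairs vs 0 in the high-spin reference → 2 extra × P = 45600 cm⁻¹.
Net CFSE = -58000 + 45600 = -12400 cm⁻¹.

-12400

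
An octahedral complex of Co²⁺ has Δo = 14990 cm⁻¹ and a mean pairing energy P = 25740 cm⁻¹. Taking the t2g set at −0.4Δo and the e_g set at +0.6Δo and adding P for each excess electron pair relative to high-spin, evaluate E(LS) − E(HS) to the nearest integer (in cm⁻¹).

Group 9 minus oxidation state +2 gives a d⁷ configuration for Co²⁺.
High-spin d⁷ fills as t2g^5 e_g^2 with CFSE 5(−0.4) + 2(+0.6) = -0.8Δo = -11992 cm⁻¹.
Low-spin: t2g^6 e_g^1, orbital CFSE = -1.8Δo = -26982 cm⁻¹; plus 1 excess pair × P = +25740 cm⁻¹; total -1242 cm⁻¹.
E(LS) − E(HS) = -1242 − (-11992) = 10750 cm⁻¹.

10750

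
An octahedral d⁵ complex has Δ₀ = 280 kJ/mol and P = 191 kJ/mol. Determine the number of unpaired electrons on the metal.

With Δ₀ > P the complex is low-spin.
That gives t₂g⁵ eg⁰.
Unpaired electrons: 1.

1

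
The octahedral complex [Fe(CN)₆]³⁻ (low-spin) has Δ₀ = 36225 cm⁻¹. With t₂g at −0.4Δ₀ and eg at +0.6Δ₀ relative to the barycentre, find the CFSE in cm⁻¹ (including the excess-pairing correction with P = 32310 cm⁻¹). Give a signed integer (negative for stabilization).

Each CN⁻ contributes -1; 6 × (-1) = -6. With overall charge -3, Fe is in the +3 oxidation state.
Fe³⁺: group 8, so d-count = 8 − 3 = 5.
The d⁵ electrons fill as t₂g⁵ eg⁰.
CFSE(orbital) = 5×(-0.4Δ₀) + 0×(0.6Δ₀) = -2.0Δ₀; with Δ₀ = 36225 cm⁻¹ that is -72450 cm⁻¹.
Relative to high-spin t₂g³ eg² (0 paired), the low-spin configuration has 2 additional pairs, contributing +2 × 32310 = +64620 cm⁻¹.
Net CFSE = -72450 + 64620 = -7830 cm⁻¹.

-7830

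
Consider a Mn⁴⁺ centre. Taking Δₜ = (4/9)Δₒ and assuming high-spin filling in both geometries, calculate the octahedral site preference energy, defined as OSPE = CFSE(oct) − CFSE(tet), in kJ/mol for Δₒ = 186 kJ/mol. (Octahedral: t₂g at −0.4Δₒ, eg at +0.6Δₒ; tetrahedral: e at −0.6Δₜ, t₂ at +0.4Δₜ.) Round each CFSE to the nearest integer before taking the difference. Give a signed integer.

Mn is in group 7, so Mn⁴⁺ is d³ (7 − 4 = 3).
Octahedral (high-spin): t2g^3 e_g^0, CFSE = 3(−0.4) + 0(+0.6) = -1.2Δₒ = -1.2 × 186 = -223 kJ/mol.
In a tetrahedral site the filling is e^2 t2^1: CFSE(tet) = -0.8Δₜ = -0.8 × (4/9)(186) = -66 kJ/mol.
OSPE = CFSE(oct) − CFSE(tet) = -223 − (-66) = -157 kJ/mol.

-157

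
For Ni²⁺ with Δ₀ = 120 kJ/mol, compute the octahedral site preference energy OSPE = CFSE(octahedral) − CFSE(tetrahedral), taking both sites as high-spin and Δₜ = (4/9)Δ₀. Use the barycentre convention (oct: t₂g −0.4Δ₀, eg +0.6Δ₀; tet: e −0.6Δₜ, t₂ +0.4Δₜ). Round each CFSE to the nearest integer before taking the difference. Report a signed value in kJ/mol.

Ni sits in group 10; removing 2 electrons leaves Ni²⁺ with 10 − 2 = 8 d electrons.
In an octahedral site d⁸ (HS) is t₂g⁶ eg², giving CFSE(oct) = -1.2Δ₀ = -144 kJ/mol.
Tetrahedral: e⁴ t₂⁴, CFSE = 4(−0.6) + 4(+0.4) = -0.8Δₜ = -0.8 × (4/9) × 120 = -43 kJ/mol.
OSPE = CFSE(oct) − CFSE(tet) = -144 − (-43) = -101 kJ/mol.

-101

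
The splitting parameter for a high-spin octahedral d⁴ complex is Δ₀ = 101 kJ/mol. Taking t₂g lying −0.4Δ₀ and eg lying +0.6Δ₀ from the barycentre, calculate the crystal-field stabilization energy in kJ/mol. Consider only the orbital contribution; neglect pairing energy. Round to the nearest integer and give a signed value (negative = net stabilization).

Configuration: t₂g³ eg¹.
Orbital CFSE = 3(-0.4) + 1(0.6) = -0.6Δ₀ = -0.6 × 101 = -61 kJ/mol.

-61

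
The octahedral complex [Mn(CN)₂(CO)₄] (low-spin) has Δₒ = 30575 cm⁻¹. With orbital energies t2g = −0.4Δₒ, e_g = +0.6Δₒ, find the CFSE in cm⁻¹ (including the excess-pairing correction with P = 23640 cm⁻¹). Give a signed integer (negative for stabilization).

-13870

Ligand charges: 2×(-1) from CN⁻ and 4×(+0) from CO sum to -2; with overall charge +0, Mn is +2.
Mn is in group 7, so Mn²⁺ is d⁵ (7 − 2 = 5).
The d⁵ electrons fill as t2g^5 e_g^0.
CFSE(orbital) = 5×(-0.4Δₒ) + 0×(0.6Δₒ) = -2.0Δₒ; with Δₒ = 30575 cm⁻¹ that is -61150 cm⁻¹.
Pairing penalty: 2 pairs vs 0 in the high-spin reference → 2 extra × P = 47280 cm⁻¹.
Overall CFSE = -61150 + 47280 = -13870 cm⁻¹.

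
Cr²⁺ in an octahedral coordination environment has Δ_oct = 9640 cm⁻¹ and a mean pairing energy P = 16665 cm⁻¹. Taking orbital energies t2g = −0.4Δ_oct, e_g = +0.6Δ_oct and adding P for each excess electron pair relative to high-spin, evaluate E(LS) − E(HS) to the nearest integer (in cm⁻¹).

Cr sits in group 6; removing 2 electrons leaves Cr²⁺ with 6 − 2 = 4 d electrons.
High-spin d⁴ fills as t2g^3 e_g^1 with CFSE 3(−0.4) + 1(+0.6) = -0.6Δ_oct = -5784 cm⁻¹.
Low-spin: t2g^4 e_g^0, orbital CFSE = -1.6Δ_oct = -15424 cm⁻¹; plus 1 excess pair × P = +16665 cm⁻¹; total 1241 cm⁻¹.
E(LS) − E(HS) = 1241 − (-5784) = 7025 cm⁻¹.

7025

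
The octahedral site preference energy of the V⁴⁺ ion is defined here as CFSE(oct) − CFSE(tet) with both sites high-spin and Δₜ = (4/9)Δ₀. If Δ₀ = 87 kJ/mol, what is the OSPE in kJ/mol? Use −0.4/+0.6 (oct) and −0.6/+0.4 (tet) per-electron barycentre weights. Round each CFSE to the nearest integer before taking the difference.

V is in group 5, so V⁴⁺ is d¹ (5 − 4 = 1).
Octahedral high-spin t2g^1 e_g^0: CFSE = -0.4 × 87 = -35 kJ/mol.
Tetrahedral: e^1 t2^0, CFSE = 1(−0.6) + 0(+0.4) = -0.6Δₜ = -0.6 × (4/9) × 87 = -23 kJ/mol.
Subtracting, OSPE = -35 − (-23) = -12 kJ/mol.

-12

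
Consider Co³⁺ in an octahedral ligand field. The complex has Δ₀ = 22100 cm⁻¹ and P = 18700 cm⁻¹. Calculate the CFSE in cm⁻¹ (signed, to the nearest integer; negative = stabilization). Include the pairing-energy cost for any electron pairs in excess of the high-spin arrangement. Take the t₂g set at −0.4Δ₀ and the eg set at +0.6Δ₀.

-15640

Co³⁺: group 9, so d-count = 9 − 3 = 6.
Δ₀ > P, so pairing is preferred: the ground state is low-spin.
Filling d⁶ accordingly: t₂g⁶ eg⁰.
Orbital CFSE = -2.4Δ₀ = -2.4 × 22100 = -53040 cm⁻¹.
Excess pairs vs high-spin: 3 − 1 = 2; pairing cost = +37400 cm⁻¹.
Net CFSE = -53040 + 37400 = -15640 cm⁻¹.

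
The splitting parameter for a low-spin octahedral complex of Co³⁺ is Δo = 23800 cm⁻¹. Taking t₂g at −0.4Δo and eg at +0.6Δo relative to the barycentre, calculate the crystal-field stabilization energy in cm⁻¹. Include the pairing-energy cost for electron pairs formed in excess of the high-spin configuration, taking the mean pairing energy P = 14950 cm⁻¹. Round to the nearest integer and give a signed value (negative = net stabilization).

-27220

Co sits in group 9; removing 3 electrons leaves Co³⁺ with 9 − 3 = 6 d electrons.
Configuration: t₂g⁶ eg⁰.
The orbital stabilization is -2.4Δo = -2.4 × 23800 = -57120 cm⁻¹.
Pairing penalty: 3 pairs vs 1 in the high-spin reference → 2 extra × P = 29900 cm⁻¹.
Combining: -57120 + 29900 = -27220 cm⁻¹.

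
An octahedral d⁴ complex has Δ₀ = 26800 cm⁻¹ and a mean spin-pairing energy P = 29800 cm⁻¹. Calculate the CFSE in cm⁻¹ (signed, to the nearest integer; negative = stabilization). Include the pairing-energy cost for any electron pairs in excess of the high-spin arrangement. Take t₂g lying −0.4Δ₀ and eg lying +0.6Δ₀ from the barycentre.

-16080

Δ₀ < P, so pairing is avoided: the ground state is high-spin.
That gives t₂g³ eg¹.
Orbital CFSE = -0.6Δ₀ = -0.6 × 26800 = -16080 cm⁻¹.
High-spin has no excess pairs, so no pairing correction applies.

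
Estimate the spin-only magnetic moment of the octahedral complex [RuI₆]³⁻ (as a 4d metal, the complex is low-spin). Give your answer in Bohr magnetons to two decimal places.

Each I⁻ contributes -1; 6 × (-1) = -6. With overall charge -3, Ru is in the +3 oxidation state.
Ru sits in group 8; removing 3 electrons leaves Ru³⁺ with 8 − 3 = 5 d electrons.
Configuration: t₂g⁵ eg⁰ → 1 unpaired electron.
μ(spin-only) = √[1(1+2)] = √3 ≈ 1.73 Bohr magnetons.

1.73 Bohr magnetons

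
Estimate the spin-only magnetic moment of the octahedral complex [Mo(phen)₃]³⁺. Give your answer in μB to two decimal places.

phen is neutral, so the +3 overall charge sits on Mo: oxidation state +3.
Mo³⁺: group 6, so d-count = 6 − 3 = 3.
Configuration: t₂g³ eg⁰ → 3 unpaired electrons.
μ(spin-only) = √[3(3+2)] = √15 ≈ 3.87 μB.

3.87 μB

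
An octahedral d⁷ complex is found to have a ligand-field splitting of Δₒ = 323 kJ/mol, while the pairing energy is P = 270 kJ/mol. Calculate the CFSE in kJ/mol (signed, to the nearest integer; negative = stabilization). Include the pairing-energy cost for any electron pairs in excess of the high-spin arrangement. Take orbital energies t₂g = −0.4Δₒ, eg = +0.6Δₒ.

-311

Since Δₒ = 323 kJ/mol > P = 270 kJ/mol, the complex adopts the low-spin configuration.
Filling d⁷ accordingly: t₂g⁶ eg¹.
Orbital CFSE = -1.8Δₒ = -1.8 × 323 = -581 kJ/mol.
Excess pairs vs high-spin: 3 − 2 = 1; pairing cost = +270 kJ/mol.
Net CFSE = -581 + 270 = -311 kJ/mol.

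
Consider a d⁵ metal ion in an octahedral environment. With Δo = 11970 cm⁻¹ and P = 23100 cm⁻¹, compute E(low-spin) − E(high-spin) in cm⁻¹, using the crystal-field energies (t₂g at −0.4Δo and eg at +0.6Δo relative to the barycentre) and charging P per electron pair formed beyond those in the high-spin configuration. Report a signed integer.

22260

High-spin: t₂g³ eg², CFSE = 0.0Δo = 0 cm⁻¹.
Low-spin: t₂g⁵ eg⁰, orbital CFSE = -2.0Δo = -23940 cm⁻¹; plus 2 excess pairs × P = +46200 cm⁻¹; total 22260 cm⁻¹.
Thus E(LS) − E(HS) = 22260 cm⁻¹.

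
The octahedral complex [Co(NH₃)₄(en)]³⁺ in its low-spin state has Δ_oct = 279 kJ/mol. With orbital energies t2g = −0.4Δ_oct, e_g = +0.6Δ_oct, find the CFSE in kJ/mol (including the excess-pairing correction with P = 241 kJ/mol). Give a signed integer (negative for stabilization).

-188

Ligand charges: 4×(+0) from NH₃ and 1×(+0) from en sum to +0; with overall charge +3, Co is +3.
Co³⁺: group 9, so d-count = 9 − 3 = 6.
Configuration: t2g^6 e_g^0.
CFSE(orbital) = 6×(-0.4Δ_oct) + 0×(0.6Δ_oct) = -2.4Δ_oct; with Δ_oct = 279 kJ/mol that is -670 kJ/mol.
Relative to high-spin t2g^4 e_g^2 (1 paired), the low-spin configuration has 2 additional pairs, contributing +2 × 241 = +482 kJ/mol.
Combining: -670 + 482 = -188 kJ/mol.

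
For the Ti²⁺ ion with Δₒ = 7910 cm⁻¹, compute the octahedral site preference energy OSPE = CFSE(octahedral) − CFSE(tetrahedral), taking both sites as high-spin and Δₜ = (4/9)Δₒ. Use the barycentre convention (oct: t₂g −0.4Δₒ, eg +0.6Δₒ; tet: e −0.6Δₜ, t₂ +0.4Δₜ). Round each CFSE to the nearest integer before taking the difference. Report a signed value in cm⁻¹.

-2109

Ti is in group 4, so Ti²⁺ is d² (4 − 2 = 2).
Octahedral high-spin t2g^2 e_g^0: CFSE = -0.8 × 7910 = -6328 cm⁻¹.
Tetrahedral e^2 t2^0 gives -1.2Δₜ = -1.2 × (4/9) × 7910 = -4219 cm⁻¹.
OSPE = -6328 − (-4219) = -2109 cm⁻¹.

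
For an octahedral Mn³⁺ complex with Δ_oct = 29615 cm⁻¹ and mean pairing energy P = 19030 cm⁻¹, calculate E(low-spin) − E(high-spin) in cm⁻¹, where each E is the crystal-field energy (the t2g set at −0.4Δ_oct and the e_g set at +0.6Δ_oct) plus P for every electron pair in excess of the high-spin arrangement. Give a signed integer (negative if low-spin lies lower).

-10585

Mn sits in group 7; removing 3 electrons leaves Mn³⁺ with 7 − 3 = 4 d electrons.
High-spin d⁴ fills as t2g^3 e_g^1 with CFSE 3(−0.4) + 1(+0.6) = -0.6Δ_oct = -17769 cm⁻¹.
Low-spin t2g^4 e_g^0 gives -1.6Δ_oct = -47384 cm⁻¹, but forming 1 extra pair costs 1P = 19030 cm⁻¹, so E(LS) = -47384 + 19030 = -28354 cm⁻¹.
Thus E(LS) − E(HS) = -10585 cm⁻¹.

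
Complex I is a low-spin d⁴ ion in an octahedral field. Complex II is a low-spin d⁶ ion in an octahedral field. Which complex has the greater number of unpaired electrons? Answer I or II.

I: t₂g⁴ eg⁰ → 2 unpaired.
II: t₂g⁶ eg⁰ → 0 unpaired.
So I has more unpaired electrons.

I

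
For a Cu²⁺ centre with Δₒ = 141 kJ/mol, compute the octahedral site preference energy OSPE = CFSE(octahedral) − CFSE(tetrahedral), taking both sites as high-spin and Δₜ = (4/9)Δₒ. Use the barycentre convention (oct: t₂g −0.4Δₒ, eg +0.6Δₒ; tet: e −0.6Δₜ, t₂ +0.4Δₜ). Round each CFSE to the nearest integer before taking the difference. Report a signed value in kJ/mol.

-60

Cu sits in group 11; removing 2 electrons leaves Cu²⁺ with 11 − 2 = 9 d electrons.
Octahedral high-spin t₂g⁶ eg³: CFSE = -0.6 × 141 = -85 kJ/mol.
Tetrahedral: e⁴ t₂⁵, CFSE = 4(−0.6) + 5(+0.4) = -0.4Δₜ = -0.4 × (4/9) × 141 = -25 kJ/mol.
OSPE = -85 − (-25) = -60 kJ/mol.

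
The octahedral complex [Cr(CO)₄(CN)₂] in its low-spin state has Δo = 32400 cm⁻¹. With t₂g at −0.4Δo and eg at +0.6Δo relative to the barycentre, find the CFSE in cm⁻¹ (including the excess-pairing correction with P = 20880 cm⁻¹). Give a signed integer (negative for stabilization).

Ligand charges: 4×(+0) from CO and 2×(-1) from CN⁻ sum to -2; with overall charge +0, Cr is +2.
Group 6 minus oxidation state +2 gives a d⁴ configuration for Cr²⁺.
Electron filling gives t₂g⁴ eg⁰.
The orbital stabilization is -1.6Δo = -1.6 × 32400 = -51840 cm⁻¹.
Relative to high-spin t₂g³ eg¹ (0 paired), the low-spin configuration has 1 additional pair, contributing +1 × 20880 = +20880 cm⁻¹.
Overall CFSE = -51840 + 20880 = -30960 cm⁻¹.

-30960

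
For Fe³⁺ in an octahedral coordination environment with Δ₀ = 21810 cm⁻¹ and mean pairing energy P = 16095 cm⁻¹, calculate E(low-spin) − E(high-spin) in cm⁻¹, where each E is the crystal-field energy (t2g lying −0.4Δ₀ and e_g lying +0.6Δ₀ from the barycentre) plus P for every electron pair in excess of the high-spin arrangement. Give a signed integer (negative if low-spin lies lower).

-11430

Fe is in group 8, so Fe³⁺ is d⁵ (8 − 3 = 5).
In the high-spin limit (t2g^3 e_g^2) the orbital term is 0.0Δ₀ = 0 cm⁻¹, with no excess pairing.
Low-spin t2g^5 e_g^0 gives -2.0Δ₀ = -43620 cm⁻¹, but forming 2 extra pairs costs 2P = 32190 cm⁻¹, so E(LS) = -43620 + 32190 = -11430 cm⁻¹.
The difference is -11430 − (0) = -11430 cm⁻¹, so low-spin lies lower.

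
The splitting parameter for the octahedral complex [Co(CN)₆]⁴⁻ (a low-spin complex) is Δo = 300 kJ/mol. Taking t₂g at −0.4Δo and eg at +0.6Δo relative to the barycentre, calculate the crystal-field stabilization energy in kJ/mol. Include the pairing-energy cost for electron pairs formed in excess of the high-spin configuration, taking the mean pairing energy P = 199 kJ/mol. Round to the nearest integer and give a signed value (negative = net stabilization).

Each CN⁻ contributes -1; 6 × (-1) = -6. With overall charge -4, Co is in the +2 oxidation state.
Co is in group 9, so Co²⁺ is d⁷ (9 − 2 = 7).
Electron filling gives t₂g⁶ eg¹.
CFSE(orbital) = 6×(-0.4Δo) + 1×(0.6Δo) = -1.8Δo; with Δo = 300 kJ/mol that is -540 kJ/mol.
Pairing penalty: 3 pairs vs 2 in the high-spin reference → 1 extra × P = 199 kJ/mol.
Overall CFSE = -540 + 199 = -341 kJ/mol.

-341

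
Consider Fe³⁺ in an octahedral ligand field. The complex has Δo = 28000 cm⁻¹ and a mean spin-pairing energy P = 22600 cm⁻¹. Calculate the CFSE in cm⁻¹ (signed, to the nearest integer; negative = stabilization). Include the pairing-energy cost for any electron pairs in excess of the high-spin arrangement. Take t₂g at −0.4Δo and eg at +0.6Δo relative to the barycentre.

Fe is in group 8, so Fe³⁺ is d⁵ (8 − 3 = 5).
Since Δo = 28000 cm⁻¹ > P = 22600 cm⁻¹, the complex adopts the low-spin configuration.
Filling d⁵ accordingly: t₂g⁵ eg⁰.
Orbital CFSE = -2.0Δo = -2.0 × 28000 = -56000 cm⁻¹.
Excess pairs vs high-spin: 2 − 0 = 2; pairing cost = +45200 cm⁻¹.
Net CFSE = -56000 + 45200 = -10800 cm⁻¹.

-10800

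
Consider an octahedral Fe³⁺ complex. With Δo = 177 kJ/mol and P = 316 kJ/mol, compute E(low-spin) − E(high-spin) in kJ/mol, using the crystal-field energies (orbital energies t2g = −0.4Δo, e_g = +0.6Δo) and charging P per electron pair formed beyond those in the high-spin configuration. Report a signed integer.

Fe sits in group 8; removing 3 electrons leaves Fe³⁺ with 8 − 3 = 5 d electrons.
High-spin: t2g^3 e_g^2, CFSE = 0.0Δo = 0 kJ/mol.
For low-spin the configuration is t2g^5 e_g^0: orbital energy -2.0 × 177 = -354 kJ/mol, and 2 additional pairs relative to high-spin add 632 kJ/mol, giving 278 kJ/mol.
Thus E(LS) − E(HS) = 278 kJ/mol.

278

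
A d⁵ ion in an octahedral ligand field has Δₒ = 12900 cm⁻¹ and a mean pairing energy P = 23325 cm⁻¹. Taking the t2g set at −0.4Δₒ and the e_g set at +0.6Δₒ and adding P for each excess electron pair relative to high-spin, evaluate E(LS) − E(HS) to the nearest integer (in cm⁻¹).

In the high-spin limit (t2g^3 e_g^2) the orbital term is 0.0Δₒ = 0 cm⁻¹, with no excess pairing.
For low-spin the configuration is t2g^5 e_g^0: orbital energy -2.0 × 12900 = -25800 cm⁻¹, and 2 additional pairs relative to high-spin add 46650 cm⁻¹, giving 20850 cm⁻¹.
E(LS) − E(HS) = 20850 − (0) = 20850 cm⁻¹.

20850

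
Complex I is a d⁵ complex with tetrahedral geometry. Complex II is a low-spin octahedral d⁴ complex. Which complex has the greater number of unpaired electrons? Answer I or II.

I: Tetrahedral splitting is small, so the complex is high-spin; e^2 t2^3 → 5 unpaired.
II: t₂g⁴ eg⁰ → 2 unpaired.
So I has more unpaired electrons.

I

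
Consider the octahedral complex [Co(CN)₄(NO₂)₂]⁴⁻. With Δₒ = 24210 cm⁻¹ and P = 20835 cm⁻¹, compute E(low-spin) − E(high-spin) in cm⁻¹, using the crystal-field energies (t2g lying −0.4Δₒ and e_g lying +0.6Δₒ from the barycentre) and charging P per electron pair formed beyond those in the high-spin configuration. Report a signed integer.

Ligand charges: 4×(-1) from CN⁻ and 2×(-1) from NO₂⁻ sum to -6; with overall charge -4, Co is +2.
Group 9 minus oxidation state +2 gives a d⁷ configuration for Co²⁺.
High-spin d⁷ fills as t2g^5 e_g^2 with CFSE 5(−0.4) + 2(+0.6) = -0.8Δₒ = -19368 cm⁻¹.
Low-spin t2g^6 e_g^1 gives -1.8Δₒ = -43578 cm⁻¹, but forming 1 extra pair costs 1P = 20835 cm⁻¹, so E(LS) = -43578 + 20835 = -22743 cm⁻¹.
The difference is -22743 − (-19368) = -3375 cm⁻¹, so low-spin lies lower.

-3375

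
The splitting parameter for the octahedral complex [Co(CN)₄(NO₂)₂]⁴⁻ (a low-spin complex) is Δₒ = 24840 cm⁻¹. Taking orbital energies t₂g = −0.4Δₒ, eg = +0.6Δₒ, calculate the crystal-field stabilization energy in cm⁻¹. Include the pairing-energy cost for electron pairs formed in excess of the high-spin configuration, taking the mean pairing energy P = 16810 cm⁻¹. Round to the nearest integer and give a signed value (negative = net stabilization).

-27902

Ligand charges: 4×(-1) from CN⁻ and 2×(-1) from NO₂⁻ sum to -6; with overall charge -4, Co is +2.
Co sits in group 9; removing 2 electrons leaves Co²⁺ with 9 − 2 = 7 d electrons.
Configuration: t₂g⁶ eg¹.
The orbital stabilization is -1.8Δₒ = -1.8 × 24840 = -44712 cm⁻¹.
Pairing penalty: 3 pairs vs 2 in the high-spin reference → 1 extra × P = 16810 cm⁻¹.
Net CFSE = -44712 + 16810 = -27902 cm⁻¹.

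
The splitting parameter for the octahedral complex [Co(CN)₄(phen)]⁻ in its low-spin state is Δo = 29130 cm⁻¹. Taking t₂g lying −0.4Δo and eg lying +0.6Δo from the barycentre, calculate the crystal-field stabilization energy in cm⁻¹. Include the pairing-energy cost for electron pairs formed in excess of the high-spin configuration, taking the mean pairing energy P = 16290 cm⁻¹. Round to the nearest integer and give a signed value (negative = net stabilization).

Ligand charges: 4×(-1) from CN⁻ and 1×(+0) from phen sum to -4; with overall charge -1, Co is +3.
Co³⁺: group 9, so d-count = 9 − 3 = 6.
Electron filling gives t₂g⁶ eg⁰.
CFSE(orbital) = 6×(-0.4Δo) + 0×(0.6Δo) = -2.4Δo; with Δo = 29130 cm⁻¹ that is -69912 cm⁻¹.
High-spin d⁶ would be t₂g⁴ eg² with 1 pair; low-spin has 3, so 2 excess pairs cost +2P = +32580 cm⁻¹.
Overall CFSE = -69912 + 32580 = -37332 cm⁻¹.

-37332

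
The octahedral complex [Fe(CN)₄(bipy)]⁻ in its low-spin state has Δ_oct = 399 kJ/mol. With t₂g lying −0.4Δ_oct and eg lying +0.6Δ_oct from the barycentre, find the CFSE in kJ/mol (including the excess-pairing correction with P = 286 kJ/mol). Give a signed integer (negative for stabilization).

-226

Ligand charges: 4×(-1) from CN⁻ and 1×(+0) from bipy sum to -4; with overall charge -1, Fe is +3.
Fe is in group 8, so Fe³⁺ is d⁵ (8 − 3 = 5).
Electron filling gives t₂g⁵ eg⁰.
CFSE(orbital) = 5×(-0.4Δ_oct) + 0×(0.6Δ_oct) = -2.0Δ_oct; with Δ_oct = 399 kJ/mol that is -798 kJ/mol.
Pairing penalty: 2 pairs vs 0 in the high-spin reference → 2 extra × P = 572 kJ/mol.
Net CFSE = -798 + 572 = -226 kJ/mol.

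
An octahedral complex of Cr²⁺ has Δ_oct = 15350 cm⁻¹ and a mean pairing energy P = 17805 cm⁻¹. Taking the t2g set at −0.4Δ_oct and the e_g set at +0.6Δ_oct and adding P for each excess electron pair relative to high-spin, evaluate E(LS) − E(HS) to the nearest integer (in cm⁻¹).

Cr sits in group 6; removing 2 electrons leaves Cr²⁺ with 6 − 2 = 4 d electrons.
High-spin: t2g^3 e_g^1, CFSE = -0.6Δ_oct = -9210 cm⁻¹.
Low-spin t2g^4 e_g^0 gives -1.6Δ_oct = -24560 cm⁻¹, but forming 1 extra pair costs 1P = 17805 cm⁻¹, so E(LS) = -24560 + 17805 = -6755 cm⁻¹.
The difference is -6755 − (-9210) = 2455 cm⁻¹, so high-spin lies lower.

2455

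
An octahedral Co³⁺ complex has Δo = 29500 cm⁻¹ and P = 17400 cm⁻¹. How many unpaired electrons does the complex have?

Co is in group 9, so Co³⁺ is d⁶ (9 − 3 = 6).
Here Δo > P (29500 > 17400), so the low-spin state is favoured.
Filling d⁶ accordingly: t2g^6 e_g^0.
Unpaired electrons: 0.

0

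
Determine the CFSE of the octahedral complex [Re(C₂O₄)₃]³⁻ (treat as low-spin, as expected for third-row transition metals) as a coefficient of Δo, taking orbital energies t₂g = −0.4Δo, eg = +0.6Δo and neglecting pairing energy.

-1.6 Δo

Each C₂O₄²⁻ contributes -2; 3 × (-2) = -6. With overall charge -3, Re is in the +3 oxidation state.
Re³⁺: group 7, so d-count = 7 − 3 = 4.
Configuration: t₂g⁴ eg⁰.
CFSE = 4(-0.4Δo) + 0(0.6Δo) = -1.6Δo + 0.0Δo = -1.6Δo.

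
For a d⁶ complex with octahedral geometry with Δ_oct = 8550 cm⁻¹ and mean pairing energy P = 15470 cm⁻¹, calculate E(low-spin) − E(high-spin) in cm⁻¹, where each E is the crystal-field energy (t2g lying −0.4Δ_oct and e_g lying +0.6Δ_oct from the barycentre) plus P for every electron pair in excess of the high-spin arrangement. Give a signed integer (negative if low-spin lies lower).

13840

High-spin d⁶ fills as t2g^4 e_g^2 with CFSE 4(−0.4) + 2(+0.6) = -0.4Δ_oct = -3420 cm⁻¹.
For low-spin the configuration is t2g^6 e_g^0: orbital energy -2.4 × 8550 = -20520 cm⁻¹, and 2 additional pairs relative to high-spin add 30940 cm⁻¹, giving 10420 cm⁻¹.
Thus E(LS) − E(HS) = 13840 cm⁻¹.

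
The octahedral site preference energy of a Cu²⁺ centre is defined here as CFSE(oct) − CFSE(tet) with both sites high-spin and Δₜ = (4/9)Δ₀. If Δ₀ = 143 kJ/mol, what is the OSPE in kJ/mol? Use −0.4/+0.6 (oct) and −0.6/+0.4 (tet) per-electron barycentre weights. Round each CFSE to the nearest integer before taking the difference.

Cu is in group 11, so Cu²⁺ is d⁹ (11 − 2 = 9).
Octahedral (high-spin): t₂g⁶ eg³, CFSE = 6(−0.4) + 3(+0.6) = -0.6Δ₀ = -0.6 × 143 = -86 kJ/mol.
Tetrahedral: e⁴ t₂⁵, CFSE = 4(−0.6) + 5(+0.4) = -0.4Δₜ = -0.4 × (4/9) × 143 = -25 kJ/mol.
OSPE = -86 − (-25) = -61 kJ/mol.

-61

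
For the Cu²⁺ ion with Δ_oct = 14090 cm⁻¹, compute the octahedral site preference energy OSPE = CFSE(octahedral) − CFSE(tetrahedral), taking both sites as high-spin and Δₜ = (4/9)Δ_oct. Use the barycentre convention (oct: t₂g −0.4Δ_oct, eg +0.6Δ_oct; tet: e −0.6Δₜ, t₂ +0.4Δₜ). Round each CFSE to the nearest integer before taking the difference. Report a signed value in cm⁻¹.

-5949

Group 11 minus oxidation state +2 gives a d⁹ configuration for Cu²⁺.
Octahedral (high-spin): t₂g⁶ eg³, CFSE = 6(−0.4) + 3(+0.6) = -0.6Δ_oct = -0.6 × 14090 = -8454 cm⁻¹.
Tetrahedral: e⁴ t₂⁵, CFSE = 4(−0.6) + 5(+0.4) = -0.4Δₜ = -0.4 × (4/9) × 14090 = -2505 cm⁻¹.
OSPE = CFSE(oct) − CFSE(tet) = -8454 − (-2505) = -5949 cm⁻¹.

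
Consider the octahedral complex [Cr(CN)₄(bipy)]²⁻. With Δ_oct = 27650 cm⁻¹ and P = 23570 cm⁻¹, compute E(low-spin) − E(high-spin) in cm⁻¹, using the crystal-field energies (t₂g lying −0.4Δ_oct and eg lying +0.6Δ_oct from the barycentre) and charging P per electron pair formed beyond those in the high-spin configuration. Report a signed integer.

-4080

Ligand charges: 4×(-1) from CN⁻ and 1×(+0) from bipy sum to -4; with overall charge -2, Cr is +2.
Cr²⁺: group 6, so d-count = 6 − 2 = 4.
High-spin d⁴ fills as t₂g³ eg¹ with CFSE 3(−0.4) + 1(+0.6) = -0.6Δ_oct = -16590 cm⁻¹.
Low-spin t₂g⁴ eg⁰ gives -1.6Δ_oct = -44240 cm⁻¹, but forming 1 extra pair costs 1P = 23570 cm⁻¹, so E(LS) = -44240 + 23570 = -20670 cm⁻¹.
The difference is -20670 − (-16590) = -4080 cm⁻¹, so low-spin lies lower.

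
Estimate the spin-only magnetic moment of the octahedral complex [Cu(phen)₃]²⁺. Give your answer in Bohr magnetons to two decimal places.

1.73 Bohr magnetons

phen is neutral, so the +2 overall charge sits on Cu: oxidation state +2.
Cu is in group 11, so Cu²⁺ is d⁹ (11 − 2 = 9).
For octahedral d⁹ the high- and low-spin configurations coincide.
Configuration: t2g^6 e_g^3 → 1 unpaired electron.
μ(spin-only) = √[1(1+2)] = √3 ≈ 1.73 Bohr magnetons.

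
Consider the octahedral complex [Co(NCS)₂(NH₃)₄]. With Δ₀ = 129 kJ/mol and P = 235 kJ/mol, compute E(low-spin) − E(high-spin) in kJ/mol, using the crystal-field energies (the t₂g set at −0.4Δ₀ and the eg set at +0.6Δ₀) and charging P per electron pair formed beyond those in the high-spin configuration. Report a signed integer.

106

Ligand charges: 2×(-1) from NCS⁻ and 4×(+0) from NH₃ sum to -2; with overall charge +0, Co is +2.
Co sits in group 9; removing 2 electrons leaves Co²⁺ with 9 − 2 = 7 d electrons.
High-spin: t₂g⁵ eg², CFSE = -0.8Δ₀ = -103 kJ/mol.
Low-spin t₂g⁶ eg¹ gives -1.8Δ₀ = -232 kJ/mol, but forming 1 extra pair costs 1P = 235 kJ/mol, so E(LS) = -232 + 235 = 3 kJ/mol.
Thus E(LS) − E(HS) = 106 kJ/mol.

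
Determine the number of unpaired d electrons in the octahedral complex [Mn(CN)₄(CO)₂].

Ligand charges: 4×(-1) from CN⁻ and 2×(+0) from CO sum to -4; with overall charge +0, Mn is +4.
Mn is in group 7, so Mn⁴⁺ is d³ (7 − 4 = 3).
Configuration: t₂g³ eg⁰, giving 3 unpaired electrons.

3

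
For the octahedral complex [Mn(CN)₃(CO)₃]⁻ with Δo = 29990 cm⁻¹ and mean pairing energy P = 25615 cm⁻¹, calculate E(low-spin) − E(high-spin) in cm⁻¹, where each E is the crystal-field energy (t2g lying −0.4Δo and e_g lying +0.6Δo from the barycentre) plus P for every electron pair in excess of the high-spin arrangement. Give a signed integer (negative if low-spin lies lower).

-8750

Ligand charges: 3×(-1) from CN⁻ and 3×(+0) from CO sum to -3; with overall charge -1, Mn is +2.
Mn²⁺: group 7, so d-count = 7 − 2 = 5.
High-spin d⁵ fills as t2g^3 e_g^2 with CFSE 3(−0.4) + 2(+0.6) = 0.0Δo = 0 cm⁻¹.
For low-spin the configuration is t2g^5 e_g^0: orbital energy -2.0 × 29990 = -59980 cm⁻¹, and 2 additional pairs relative to high-spin add 51230 cm⁻¹, giving -8750 cm⁻¹.
The difference is -8750 − (0) = -8750 cm⁻¹, so low-spin lies lower.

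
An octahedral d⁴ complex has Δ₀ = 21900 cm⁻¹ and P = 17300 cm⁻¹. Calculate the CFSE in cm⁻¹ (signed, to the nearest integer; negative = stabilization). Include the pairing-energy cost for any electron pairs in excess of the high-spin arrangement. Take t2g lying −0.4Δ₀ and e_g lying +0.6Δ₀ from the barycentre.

-17740

Since Δ₀ = 21900 cm⁻¹ > P = 17300 cm⁻¹, the complex adopts the low-spin configuration.
That gives t2g^4 e_g^0.
Orbital CFSE = -1.6Δ₀ = -1.6 × 21900 = -35040 cm⁻¹.
Excess pairs vs high-spin: 1 − 0 = 1; pairing cost = +17300 cm⁻¹.
Net CFSE = -35040 + 17300 = -17740 cm⁻¹.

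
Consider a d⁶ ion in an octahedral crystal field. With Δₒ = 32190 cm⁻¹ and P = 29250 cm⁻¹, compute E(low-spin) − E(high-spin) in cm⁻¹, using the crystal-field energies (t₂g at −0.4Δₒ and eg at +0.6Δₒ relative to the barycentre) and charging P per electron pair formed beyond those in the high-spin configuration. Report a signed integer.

In the high-spin limit (t₂g⁴ eg²) the orbital term is -0.4Δₒ = -12876 cm⁻¹, with no excess pairing.
Low-spin: t₂g⁶ eg⁰, orbital CFSE = -2.4Δₒ = -77256 cm⁻¹; plus 2 excess pairs × P = +58500 cm⁻¹; total -18756 cm⁻¹.
Thus E(LS) − E(HS) = -5880 cm⁻¹.

-5880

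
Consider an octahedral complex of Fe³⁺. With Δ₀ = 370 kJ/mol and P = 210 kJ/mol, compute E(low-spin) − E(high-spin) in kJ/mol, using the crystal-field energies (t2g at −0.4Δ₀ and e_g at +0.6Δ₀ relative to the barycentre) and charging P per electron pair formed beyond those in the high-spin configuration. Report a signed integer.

Fe³⁺: group 8, so d-count = 8 − 3 = 5.
High-spin d⁵ fills as t2g^3 e_g^2 with CFSE 3(−0.4) + 2(+0.6) = 0.0Δ₀ = 0 kJ/mol.
For low-spin the configuration is t2g^5 e_g^0: orbital energy -2.0 × 370 = -740 kJ/mol, and 2 additional pairs relative to high-spin add 420 kJ/mol, giving -320 kJ/mol.
The difference is -320 − (0) = -320 kJ/mol, so low-spin lies lower.

-320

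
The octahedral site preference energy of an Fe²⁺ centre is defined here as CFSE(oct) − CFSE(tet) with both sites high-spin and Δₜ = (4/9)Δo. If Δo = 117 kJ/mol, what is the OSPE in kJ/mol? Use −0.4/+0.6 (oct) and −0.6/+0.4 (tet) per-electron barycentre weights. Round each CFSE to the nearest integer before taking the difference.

Fe is in group 8, so Fe²⁺ is d⁶ (8 − 2 = 6).
Octahedral (high-spin): t2g^4 e_g^2, CFSE = 4(−0.4) + 2(+0.6) = -0.4Δo = -0.4 × 117 = -47 kJ/mol.
Tetrahedral: e^3 t2^3, CFSE = 3(−0.6) + 3(+0.4) = -0.6Δₜ = -0.6 × (4/9) × 117 = -31 kJ/mol.
Subtracting, OSPE = -47 − (-31) = -16 kJ/mol.

-16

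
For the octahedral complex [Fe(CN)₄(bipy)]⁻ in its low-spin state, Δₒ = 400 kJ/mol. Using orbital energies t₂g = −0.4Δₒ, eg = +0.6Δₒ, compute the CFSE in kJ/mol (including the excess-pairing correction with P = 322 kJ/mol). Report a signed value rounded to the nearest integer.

-156

Ligand charges: 4×(-1) from CN⁻ and 1×(+0) from bipy sum to -4; with overall charge -1, Fe is +3.
Fe sits in group 8; removing 3 electrons leaves Fe³⁺ with 8 − 3 = 5 d electrons.
Configuration: t₂g⁵ eg⁰.
The orbital stabilization is -2.0Δₒ = -2.0 × 400 = -800 kJ/mol.
Pairing penalty: 2 pairs vs 0 in the high-spin reference → 2 extra × P = 644 kJ/mol.
Combining: -800 + 644 = -156 kJ/mol.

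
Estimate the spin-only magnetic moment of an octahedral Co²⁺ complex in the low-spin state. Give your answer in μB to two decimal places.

1.73 μB

Co²⁺: group 9, so d-count = 9 − 2 = 7.
Configuration: t2g^6 e_g^1 → 1 unpaired electron.
μ(spin-only) = √[1(1+2)] = √3 ≈ 1.73 μB.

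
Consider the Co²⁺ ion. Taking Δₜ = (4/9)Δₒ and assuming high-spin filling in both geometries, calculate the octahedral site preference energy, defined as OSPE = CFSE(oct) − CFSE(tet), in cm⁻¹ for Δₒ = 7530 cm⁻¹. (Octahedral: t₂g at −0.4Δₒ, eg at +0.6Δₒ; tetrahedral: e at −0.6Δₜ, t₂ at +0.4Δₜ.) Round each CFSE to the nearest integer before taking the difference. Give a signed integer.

-2008

Co²⁺: group 9, so d-count = 9 − 2 = 7.
In an octahedral site d⁷ (HS) is t₂g⁵ eg², giving CFSE(oct) = -0.8Δₒ = -6024 cm⁻¹.
Tetrahedral e⁴ t₂³ gives -1.2Δₜ = -1.2 × (4/9) × 7530 = -4016 cm⁻¹.
Subtracting, OSPE = -6024 − (-4016) = -2008 cm⁻¹.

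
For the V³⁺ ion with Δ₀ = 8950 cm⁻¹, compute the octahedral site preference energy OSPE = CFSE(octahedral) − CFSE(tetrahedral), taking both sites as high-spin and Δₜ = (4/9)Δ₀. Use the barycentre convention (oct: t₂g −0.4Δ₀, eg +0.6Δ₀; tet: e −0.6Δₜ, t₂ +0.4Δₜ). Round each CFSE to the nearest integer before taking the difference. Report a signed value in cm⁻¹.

-2387

V sits in group 5; removing 3 electrons leaves V³⁺ with 5 − 3 = 2 d electrons.
Octahedral high-spin t2g^2 e_g^0: CFSE = -0.8 × 8950 = -7160 cm⁻¹.
Tetrahedral: e^2 t2^0, CFSE = 2(−0.6) + 0(+0.4) = -1.2Δₜ = -1.2 × (4/9) × 8950 = -4773 cm⁻¹.
OSPE = CFSE(oct) − CFSE(tet) = -7160 − (-4773) = -2387 cm⁻¹.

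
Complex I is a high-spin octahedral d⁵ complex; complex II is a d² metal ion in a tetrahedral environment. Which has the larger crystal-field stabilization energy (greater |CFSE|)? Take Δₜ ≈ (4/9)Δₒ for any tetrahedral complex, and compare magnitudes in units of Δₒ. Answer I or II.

I: t₂g³ eg², CFSE = 0.0Δₒ.
II: Tetrahedral splitting is small, so the complex is high-spin; e² t₂⁰, CFSE = -1.2Δₜ ≈ -0.53Δₒ.
So II has the larger |CFSE|.

II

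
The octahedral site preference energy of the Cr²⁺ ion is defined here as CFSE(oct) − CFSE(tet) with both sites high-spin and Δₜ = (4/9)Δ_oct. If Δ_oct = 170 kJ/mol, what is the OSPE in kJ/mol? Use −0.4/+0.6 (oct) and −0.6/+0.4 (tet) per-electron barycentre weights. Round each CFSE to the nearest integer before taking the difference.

Cr is in group 6, so Cr²⁺ is d⁴ (6 − 2 = 4).
In an octahedral site d⁴ (HS) is t₂g³ eg¹, giving CFSE(oct) = -0.6Δ_oct = -102 kJ/mol.
Tetrahedral: e² t₂², CFSE = 2(−0.6) + 2(+0.4) = -0.4Δₜ = -0.4 × (4/9) × 170 = -30 kJ/mol.
OSPE = -102 − (-30) = -72 kJ/mol.

-72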